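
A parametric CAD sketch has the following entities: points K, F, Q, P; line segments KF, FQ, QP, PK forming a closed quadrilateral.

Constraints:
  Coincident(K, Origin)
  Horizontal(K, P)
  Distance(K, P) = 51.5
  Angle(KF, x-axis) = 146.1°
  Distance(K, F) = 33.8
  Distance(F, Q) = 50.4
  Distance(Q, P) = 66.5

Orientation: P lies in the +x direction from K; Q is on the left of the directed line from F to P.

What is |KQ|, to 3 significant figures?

52.9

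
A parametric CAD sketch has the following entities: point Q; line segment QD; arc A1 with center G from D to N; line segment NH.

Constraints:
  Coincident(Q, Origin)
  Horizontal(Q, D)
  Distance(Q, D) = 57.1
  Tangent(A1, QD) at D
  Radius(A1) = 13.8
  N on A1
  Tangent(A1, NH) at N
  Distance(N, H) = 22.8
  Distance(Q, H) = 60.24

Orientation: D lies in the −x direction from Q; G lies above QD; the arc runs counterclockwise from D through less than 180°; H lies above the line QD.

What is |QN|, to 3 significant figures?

46.2

Q is at the origin; QD is horizontal with |QD| = 57.1 and D on the −x side, so D = (-57.1, 0.00). The tangent condition forces GD to be normal to QD, so G = D + (0, 13.8) = (-57.1, 13.8). Since GN ⟂ NH (tangency), |GH| = √(13.8² + 22.8²) = 26.7 regardless of where N sits on A1. So H lies on both circle(Q, 60.24) and circle(G, 26.7); the above-QD intersection is H = (-46.5, 38.3). N is the foot of the tangent from H: N = (-43.4, 15.7).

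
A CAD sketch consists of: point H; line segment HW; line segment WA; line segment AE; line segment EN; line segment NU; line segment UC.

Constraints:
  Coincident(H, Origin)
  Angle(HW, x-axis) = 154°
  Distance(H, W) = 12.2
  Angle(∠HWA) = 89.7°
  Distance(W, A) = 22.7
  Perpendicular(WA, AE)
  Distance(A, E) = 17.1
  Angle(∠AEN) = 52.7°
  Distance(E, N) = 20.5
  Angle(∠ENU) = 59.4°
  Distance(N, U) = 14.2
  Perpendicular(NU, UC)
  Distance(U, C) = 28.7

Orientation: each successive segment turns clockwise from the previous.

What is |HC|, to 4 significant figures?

33.25

H is at the origin; HW runs at 154.0° with length 12.2, so W = (-10.97, 5.348). ∠HWA = 89.7° gives WA at 63.70° from the x-axis; with |WA| = 22.7, A = (-0.9076, 25.70). WA ⟂ AE, so AE runs at -26.30°; with |AE| = 17.1, E = (14.42, 18.12). ∠AEN = 52.7° gives EN at -153.6° from the x-axis; with |EN| = 20.5, N = (-3.940, 9.007). ∠ENU = 59.4° gives NU at 85.80° from the x-axis; with |NU| = 14.2, U = (-2.900, 23.17). NU is perpendicular to UC, so UC runs at -4.200°; with |UC| = 28.7, C = (25.72, 21.07). Then |HC| = |C − H| = 33.25.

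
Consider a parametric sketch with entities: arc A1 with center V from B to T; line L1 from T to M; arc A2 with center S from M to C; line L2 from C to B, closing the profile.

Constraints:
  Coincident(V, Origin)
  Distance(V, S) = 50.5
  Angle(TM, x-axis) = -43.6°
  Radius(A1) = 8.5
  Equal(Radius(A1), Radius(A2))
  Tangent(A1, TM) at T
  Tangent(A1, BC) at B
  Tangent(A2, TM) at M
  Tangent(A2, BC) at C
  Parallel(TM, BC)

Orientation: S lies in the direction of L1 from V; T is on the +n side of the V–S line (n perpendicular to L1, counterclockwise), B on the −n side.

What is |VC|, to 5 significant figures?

51.210

Tangency of A1 to both parallel lines with radius 8.5 puts T and B at V ± 8.5·n: T = (5.8618, 6.1555), B = (-5.8618, -6.1555). Equal radii place M and C the same way about S: M = S + 8.5·n = (42.432, -28.670), C = S − 8.5·n = (30.709, -40.981). Then |VC| = |C − V| = 51.210.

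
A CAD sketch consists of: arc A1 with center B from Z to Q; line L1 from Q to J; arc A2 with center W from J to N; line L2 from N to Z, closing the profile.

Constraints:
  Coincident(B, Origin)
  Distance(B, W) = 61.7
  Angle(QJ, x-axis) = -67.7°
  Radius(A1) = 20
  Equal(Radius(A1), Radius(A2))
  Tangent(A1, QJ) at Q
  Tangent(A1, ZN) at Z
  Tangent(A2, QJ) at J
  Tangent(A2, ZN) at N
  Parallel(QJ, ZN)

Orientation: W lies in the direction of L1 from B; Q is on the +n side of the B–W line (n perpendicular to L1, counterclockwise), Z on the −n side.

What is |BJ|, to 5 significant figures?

64.861

The slot axis is L1's direction at -67.7°, so u = (cos -67.7°, sin -67.7°) = (0.37946, -0.92521) and n = (−sin -67.7°, cos -67.7°) = (0.92521, 0.37946). B is at the origin and W lies 61.7 along u from B, so W = 61.7·u = (23.412, -57.085). Tangency of A1 to both parallel lines with radius 20.0 puts Q and Z at B ± 20.0·n: Q = (18.504, 7.5891), Z = (-18.504, -7.5891). Equal radii place J and N the same way about W: J = W + 20.0·n = (41.917, -49.496), N = W − 20.0·n = (4.9083, -64.675). Then |BJ| = |J − B| = 64.861.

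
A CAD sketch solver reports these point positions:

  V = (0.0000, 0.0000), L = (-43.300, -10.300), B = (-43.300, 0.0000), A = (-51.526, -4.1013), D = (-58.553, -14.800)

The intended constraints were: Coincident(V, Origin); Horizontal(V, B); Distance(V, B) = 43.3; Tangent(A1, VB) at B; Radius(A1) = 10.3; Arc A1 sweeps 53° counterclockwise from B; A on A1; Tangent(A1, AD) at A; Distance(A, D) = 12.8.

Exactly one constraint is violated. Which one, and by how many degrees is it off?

Tangent(A1, AD) at A — off by 3.70°.

V = (0.00, 0.00) ✓; V.y = 0.00, B.y = 0.00 ✓; |VB| = 43.30 ✓; ∠(LB, BV) = 90.00° ✓; |LB| = 10.30 ✓; bearing(L→A) − bearing(L→B) = 53.00° ✓; |LA| = 10.30 ✓; ∠(LA, AD) = 86.30° ✗; |AD| = 12.80 ✓.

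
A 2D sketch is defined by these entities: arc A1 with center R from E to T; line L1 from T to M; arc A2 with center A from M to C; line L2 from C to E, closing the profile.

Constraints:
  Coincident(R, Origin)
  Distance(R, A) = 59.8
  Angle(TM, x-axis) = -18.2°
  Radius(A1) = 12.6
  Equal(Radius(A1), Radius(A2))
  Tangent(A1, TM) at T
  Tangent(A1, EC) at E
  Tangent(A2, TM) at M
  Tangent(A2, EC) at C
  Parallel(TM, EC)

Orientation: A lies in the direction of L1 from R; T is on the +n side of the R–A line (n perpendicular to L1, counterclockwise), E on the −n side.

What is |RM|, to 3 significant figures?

61.1

The slot axis is L1's direction at -18.2°, so u = (cos -18.2°, sin -18.2°) = (0.950, -0.312) and n = (−sin -18.2°, cos -18.2°) = (0.312, 0.950). R is at the origin and A lies 59.8 along u from R, so A = 59.8·u = (56.8, -18.7). Tangency of A1 to both parallel lines with radius 12.6 puts T and E at R ± 12.6·n: T = (3.94, 12.0), E = (-3.94, -12.0). Equal radii place M and C the same way about A: M = A + 12.6·n = (60.7, -6.71), C = A − 12.6·n = (52.9, -30.6). Then |RM| = |M − R| = 61.1.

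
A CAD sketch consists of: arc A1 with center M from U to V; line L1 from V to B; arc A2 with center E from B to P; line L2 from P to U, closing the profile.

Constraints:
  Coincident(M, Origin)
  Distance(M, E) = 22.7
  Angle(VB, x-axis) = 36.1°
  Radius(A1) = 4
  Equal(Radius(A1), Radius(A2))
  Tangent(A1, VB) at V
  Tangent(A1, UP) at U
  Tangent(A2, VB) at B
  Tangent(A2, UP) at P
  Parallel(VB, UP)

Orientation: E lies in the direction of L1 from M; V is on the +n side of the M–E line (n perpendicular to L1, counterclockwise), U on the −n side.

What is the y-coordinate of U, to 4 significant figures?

-3.232

The slot axis is L1's direction at 36.1°, so u = (cos 36.1°, sin 36.1°) = (0.8080, 0.5892) and n = (−sin 36.1°, cos 36.1°) = (-0.5892, 0.8080). M is at the origin and E lies 22.7 along u from M, so E = 22.7·u = (18.34, 13.37). Tangency of A1 to both parallel lines with radius 4.0 puts V and U at M ± 4.0·n: V = (-2.357, 3.232), U = (2.357, -3.232). So U.y = -3.232.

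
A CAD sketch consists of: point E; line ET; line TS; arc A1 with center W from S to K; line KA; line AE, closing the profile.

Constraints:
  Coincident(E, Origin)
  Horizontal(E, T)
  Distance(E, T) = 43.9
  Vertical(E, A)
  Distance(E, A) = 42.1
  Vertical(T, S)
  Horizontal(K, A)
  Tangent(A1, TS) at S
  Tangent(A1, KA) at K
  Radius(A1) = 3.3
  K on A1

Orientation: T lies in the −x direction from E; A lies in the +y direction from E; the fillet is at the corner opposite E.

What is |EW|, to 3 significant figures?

56.2

E is at the origin; E and T share the same y with |ET| = 43.9 and T on the −x side, so T = (-43.9, 0.00). EA is vertical with |EA| = 42.1 and A on the +y side, so A = (0.00, 42.1). The virtual corner opposite E is at (-43.9, 42.1). A1 meets TS tangentially, so WS is at right angles to TS and A1 meets KA tangentially, so WK is at right angles to KA, with radius 3.3, so the center W sits 3.3 in from both sides at W = (-40.6, 38.8). Then |EW| = |W − E| = 56.2.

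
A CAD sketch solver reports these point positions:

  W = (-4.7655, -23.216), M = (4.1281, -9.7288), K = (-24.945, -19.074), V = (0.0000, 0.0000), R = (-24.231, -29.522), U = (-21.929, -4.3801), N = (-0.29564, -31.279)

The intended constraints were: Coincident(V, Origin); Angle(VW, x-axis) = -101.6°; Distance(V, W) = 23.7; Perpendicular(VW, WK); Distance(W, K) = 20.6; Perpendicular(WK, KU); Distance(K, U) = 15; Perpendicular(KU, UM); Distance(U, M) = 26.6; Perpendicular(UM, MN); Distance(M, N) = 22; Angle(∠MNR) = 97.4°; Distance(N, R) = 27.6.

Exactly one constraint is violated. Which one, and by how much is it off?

Distance(N, R) = 27.6 — off by 3.60.

V = (0.00, 0.00) ✓; VW at -101.6° ✓; |VW| = 23.70 ✓; ∠(VW, WK) = 90.00° ✓; |WK| = 20.60 ✓; ∠(WK, KU) = 90.00° ✓; |KU| = 15.00 ✓; ∠(KU, UM) = 90.00° ✓; |UM| = 26.60 ✓; ∠(UM, MN) = 90.00° ✓; |MN| = 22.00 ✓; ∠MNR = 97.40° ✓; |NR| = 24.00 ✗.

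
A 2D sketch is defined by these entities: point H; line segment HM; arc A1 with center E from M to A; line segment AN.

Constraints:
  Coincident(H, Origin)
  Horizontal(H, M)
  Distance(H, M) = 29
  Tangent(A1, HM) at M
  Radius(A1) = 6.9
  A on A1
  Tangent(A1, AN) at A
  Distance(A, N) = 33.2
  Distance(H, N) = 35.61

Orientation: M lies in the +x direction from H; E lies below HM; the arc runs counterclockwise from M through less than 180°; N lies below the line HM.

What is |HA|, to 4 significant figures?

23.06

Checks: ∠(EM, MH) = 90.00° ✓; |EM| = 6.900 ✓; |EA| = 6.900 ✓; ∠(EA, AN) = 90.00° ✓; |AN| = 33.20 ✓; |HN| = 35.61 ✓.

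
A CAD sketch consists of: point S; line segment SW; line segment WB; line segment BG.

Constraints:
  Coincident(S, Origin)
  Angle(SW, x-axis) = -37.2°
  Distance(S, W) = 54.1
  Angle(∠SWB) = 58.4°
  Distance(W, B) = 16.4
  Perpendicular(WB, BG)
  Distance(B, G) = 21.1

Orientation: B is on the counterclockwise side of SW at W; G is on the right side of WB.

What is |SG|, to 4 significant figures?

68.23

∠SWB = 58.4°, so WB runs at -37.2° + (180° − 58.4°) = 84.40° from the x-axis; with |WB| = 16.4, B = W + 16.4·(cos 84.40°, sin 84.40°) = (44.69, -16.39). WB ⟂ BG; with |BG| = 21.1 on the right of WB, G = B + 21.1·(0.9952, -0.09758) = (65.69, -18.45). Then |SG| = |G − S| = 68.23.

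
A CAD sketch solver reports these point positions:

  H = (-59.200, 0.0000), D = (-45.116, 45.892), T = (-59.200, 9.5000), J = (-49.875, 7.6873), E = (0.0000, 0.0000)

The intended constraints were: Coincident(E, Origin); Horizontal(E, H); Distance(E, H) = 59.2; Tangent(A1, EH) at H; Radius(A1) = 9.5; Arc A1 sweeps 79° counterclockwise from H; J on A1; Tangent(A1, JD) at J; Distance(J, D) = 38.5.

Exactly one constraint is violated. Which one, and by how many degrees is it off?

Tangent(A1, JD) at J — off by 3.90°.

E = (0.00, 0.00) ✓; E.y = 0.00, H.y = 0.00 ✓; |EH| = 59.20 ✓; ∠(TH, HE) = 90.00° ✓; |TH| = 9.500 ✓; bearing(T→J) − bearing(T→H) = 79.00° ✓; |TJ| = 9.500 ✓; ∠(TJ, JD) = 86.10° ✗; |JD| = 38.50 ✓.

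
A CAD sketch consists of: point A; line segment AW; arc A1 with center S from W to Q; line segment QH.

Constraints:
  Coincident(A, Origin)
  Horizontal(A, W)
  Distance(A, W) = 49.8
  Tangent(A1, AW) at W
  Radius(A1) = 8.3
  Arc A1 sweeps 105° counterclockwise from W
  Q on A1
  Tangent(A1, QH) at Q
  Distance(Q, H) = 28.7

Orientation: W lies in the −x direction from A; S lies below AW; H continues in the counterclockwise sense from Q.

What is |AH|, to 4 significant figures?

63.21

A is at the origin; A and W share the same y with |AW| = 49.8 and W on the −x side, so W = (-49.80, 0.000). Tangency of A1 to AW means the radius SW is perpendicular to AW, so S = W + (0, -8.3) = (-49.80, -8.300). On A1, W sits at bearing 90° from S; a 105° counterclockwise sweep puts Q at bearing 195°, so Q = S + 8.3·(cos 195°, sin 195°) = (-57.82, -10.45). Since A1 is tangent to QH there, SQ ⟂ QH, so QH runs along (−sin 195°, cos 195°); with |QH| = 28.7, H = (-50.39, -38.17). Then |AH| = |H − A| = 63.21.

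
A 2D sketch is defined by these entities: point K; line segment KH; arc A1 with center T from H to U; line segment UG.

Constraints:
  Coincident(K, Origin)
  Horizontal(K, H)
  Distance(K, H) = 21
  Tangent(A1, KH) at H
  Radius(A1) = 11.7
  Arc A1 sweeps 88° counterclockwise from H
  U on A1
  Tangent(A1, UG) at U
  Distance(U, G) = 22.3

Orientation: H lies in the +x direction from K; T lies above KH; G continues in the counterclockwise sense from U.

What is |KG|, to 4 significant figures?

47.41

K is at the origin; KH is horizontal with |KH| = 21.0 and H on the +x side, so H = (21.00, 0.000). Tangency of A1 to KH means the radius TH is perpendicular to KH, so T = H + (0, 11.7) = (21.00, 11.70). On A1, H sits at bearing -90° from T; an 88° counterclockwise sweep puts U at bearing -2°, so U = T + 11.7·(cos -2°, sin -2°) = (32.69, 11.29). The tangent condition forces TU to be normal to UG, so UG runs along (−sin -2°, cos -2°); with |UG| = 22.3, G = (33.47, 33.58). Then |KG| = |G − K| = 47.41.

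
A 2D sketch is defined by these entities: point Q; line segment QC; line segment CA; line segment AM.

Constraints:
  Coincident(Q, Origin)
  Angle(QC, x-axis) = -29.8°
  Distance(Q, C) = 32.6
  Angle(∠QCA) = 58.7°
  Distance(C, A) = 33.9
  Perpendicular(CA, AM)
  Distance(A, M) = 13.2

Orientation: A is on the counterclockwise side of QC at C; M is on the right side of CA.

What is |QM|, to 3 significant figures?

44.4

Q is at the origin; QC runs at -29.8° with length 32.6, so C = 32.6·(cos -29.8°, sin -29.8°) = (28.3, -16.2). ∠QCA = 58.7°, so CA runs at -29.8° + (180° − 58.7°) = 91.5° from the x-axis; with |CA| = 33.9, A = C + 33.9·(cos 91.5°, sin 91.5°) = (27.4, 17.7). The perpendicularity gives AM at right angles to CA; with |AM| = 13.2 on the right of CA, M = A + 13.2·(1.00, 0.0262) = (40.6, 18.0). Then |QM| = |M − Q| = 44.4.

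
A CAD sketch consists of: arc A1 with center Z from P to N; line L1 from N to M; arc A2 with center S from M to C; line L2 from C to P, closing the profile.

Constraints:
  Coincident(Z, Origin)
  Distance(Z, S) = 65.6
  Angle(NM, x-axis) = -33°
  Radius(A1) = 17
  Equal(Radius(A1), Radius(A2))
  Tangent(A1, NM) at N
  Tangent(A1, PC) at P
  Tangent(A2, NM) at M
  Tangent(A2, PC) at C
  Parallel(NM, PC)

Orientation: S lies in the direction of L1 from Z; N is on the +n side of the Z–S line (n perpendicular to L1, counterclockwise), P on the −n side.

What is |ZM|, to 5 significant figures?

67.767

The slot axis is L1's direction at -33.0°, so u = (cos -33.0°, sin -33.0°) = (0.83867, -0.54464) and n = (−sin -33.0°, cos -33.0°) = (0.54464, 0.83867). Z is at the origin and S lies 65.6 along u from Z, so S = 65.6·u = (55.017, -35.728). Tangency of A1 to both parallel lines with radius 17.0 puts N and P at Z ± 17.0·n: N = (9.2589, 14.257), P = (-9.2589, -14.257). Equal radii place M and C the same way about S: M = S + 17.0·n = (64.276, -21.471), C = S − 17.0·n = (45.758, -49.986). Then |ZM| = |M − Z| = 67.767.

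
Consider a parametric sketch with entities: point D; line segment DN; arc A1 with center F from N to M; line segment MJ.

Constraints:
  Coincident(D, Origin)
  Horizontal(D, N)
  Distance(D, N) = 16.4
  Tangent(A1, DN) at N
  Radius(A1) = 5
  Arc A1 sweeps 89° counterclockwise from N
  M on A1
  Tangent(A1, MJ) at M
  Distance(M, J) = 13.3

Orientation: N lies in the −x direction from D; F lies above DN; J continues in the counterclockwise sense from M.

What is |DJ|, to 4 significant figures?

21.36

D is at the origin; DN is horizontal with |DN| = 16.4 and N on the −x side, so N = (-16.40, 0.000). A1 meets DN tangentially, so FN is at right angles to DN, so F = N + (0, 5) = (-16.40, 5.000). On A1, N sits at bearing -90° from F; an 89° counterclockwise sweep puts M at bearing -1°, so M = F + 5.0·(cos -1°, sin -1°) = (-11.40, 4.913). A1 meets MJ tangentially, so FM is at right angles to MJ, so MJ runs along (−sin -1°, cos -1°); with |MJ| = 13.3, J = (-11.17, 18.21). Then |DJ| = |J − D| = 21.36.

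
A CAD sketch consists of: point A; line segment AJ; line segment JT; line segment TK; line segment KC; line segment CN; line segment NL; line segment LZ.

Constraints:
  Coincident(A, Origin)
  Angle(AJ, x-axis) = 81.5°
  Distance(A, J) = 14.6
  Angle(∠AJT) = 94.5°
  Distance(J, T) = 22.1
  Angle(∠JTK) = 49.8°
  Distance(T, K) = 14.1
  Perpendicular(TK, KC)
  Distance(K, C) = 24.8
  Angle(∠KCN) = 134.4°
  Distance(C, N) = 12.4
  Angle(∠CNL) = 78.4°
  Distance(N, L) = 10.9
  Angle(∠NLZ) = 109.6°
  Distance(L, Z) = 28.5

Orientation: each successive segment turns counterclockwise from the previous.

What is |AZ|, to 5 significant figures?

11.498

∠CNL = 78.4° gives NL at 174.40° from the x-axis; with |NL| = 10.9, L = (1.9458, 31.115). ∠NLZ = 109.6° gives LZ at -115.20° from the x-axis; with |LZ| = 28.5, Z = (-10.189, 5.3278). Then |AZ| = |Z − A| = 11.498.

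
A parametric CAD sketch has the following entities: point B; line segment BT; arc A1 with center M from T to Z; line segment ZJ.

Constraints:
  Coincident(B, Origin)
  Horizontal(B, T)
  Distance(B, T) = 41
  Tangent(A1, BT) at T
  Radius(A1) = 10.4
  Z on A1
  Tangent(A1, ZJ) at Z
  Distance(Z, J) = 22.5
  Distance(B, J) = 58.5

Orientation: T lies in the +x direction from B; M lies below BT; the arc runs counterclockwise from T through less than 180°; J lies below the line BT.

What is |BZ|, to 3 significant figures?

37.1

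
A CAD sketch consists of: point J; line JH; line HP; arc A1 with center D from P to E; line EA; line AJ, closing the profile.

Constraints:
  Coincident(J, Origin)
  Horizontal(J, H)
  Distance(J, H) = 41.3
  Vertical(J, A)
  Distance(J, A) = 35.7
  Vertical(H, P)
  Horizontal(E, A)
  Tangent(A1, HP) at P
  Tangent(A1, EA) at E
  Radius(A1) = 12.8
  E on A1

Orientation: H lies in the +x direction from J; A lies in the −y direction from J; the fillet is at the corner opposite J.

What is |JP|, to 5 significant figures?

47.224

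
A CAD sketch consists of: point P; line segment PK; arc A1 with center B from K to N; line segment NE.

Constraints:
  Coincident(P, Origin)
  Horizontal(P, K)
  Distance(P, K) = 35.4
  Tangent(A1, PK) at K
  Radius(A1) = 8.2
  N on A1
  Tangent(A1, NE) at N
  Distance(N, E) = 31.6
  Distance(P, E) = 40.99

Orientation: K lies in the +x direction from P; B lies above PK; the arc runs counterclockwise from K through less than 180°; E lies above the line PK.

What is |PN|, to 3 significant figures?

43.5

Checks: |BN| = 8.200 ✓; ∠(BN, NE) = 90.00° ✓; |NE| = 31.60 ✓; |PE| = 40.99 ✓.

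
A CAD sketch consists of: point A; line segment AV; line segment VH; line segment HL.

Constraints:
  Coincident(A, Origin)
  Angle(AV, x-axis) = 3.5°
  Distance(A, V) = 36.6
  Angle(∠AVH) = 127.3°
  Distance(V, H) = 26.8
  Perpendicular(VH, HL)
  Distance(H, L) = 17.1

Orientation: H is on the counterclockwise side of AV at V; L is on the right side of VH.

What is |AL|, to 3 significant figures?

67.3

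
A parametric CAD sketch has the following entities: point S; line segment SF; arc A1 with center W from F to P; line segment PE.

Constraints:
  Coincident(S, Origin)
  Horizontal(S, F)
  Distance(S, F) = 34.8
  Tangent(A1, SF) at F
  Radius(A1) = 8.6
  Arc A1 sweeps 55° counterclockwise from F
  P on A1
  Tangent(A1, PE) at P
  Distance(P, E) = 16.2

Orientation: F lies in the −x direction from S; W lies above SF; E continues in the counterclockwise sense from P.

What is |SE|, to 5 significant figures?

25.055

S is at the origin; SF is horizontal with |SF| = 34.8 and F on the −x side, so F = (-34.800, 0.0000). A1 meets SF tangentially, so WF is at right angles to SF, so W = F + (0, 8.6) = (-34.800, 8.6000). On A1, F sits at bearing -90° from W; a 55° counterclockwise sweep puts P at bearing -35°, so P = W + 8.6·(cos -35°, sin -35°) = (-27.755, 3.6672). A1 meets PE tangentially, so WP is at right angles to PE, so PE runs along (−sin -35°, cos -35°); with |PE| = 16.2, E = (-18.463, 16.938). Then |SE| = |E − S| = 25.055.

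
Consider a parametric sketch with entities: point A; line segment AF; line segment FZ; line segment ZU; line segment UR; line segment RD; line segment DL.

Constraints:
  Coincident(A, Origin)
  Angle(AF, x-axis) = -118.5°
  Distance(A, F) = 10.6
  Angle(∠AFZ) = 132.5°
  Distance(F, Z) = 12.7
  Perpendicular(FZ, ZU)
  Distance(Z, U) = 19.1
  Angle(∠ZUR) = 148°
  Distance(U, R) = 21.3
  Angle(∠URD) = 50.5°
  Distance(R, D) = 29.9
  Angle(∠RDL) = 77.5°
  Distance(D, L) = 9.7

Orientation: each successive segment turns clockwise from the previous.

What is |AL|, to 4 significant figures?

8.733

A is at the origin; AF runs at -118.5° with length 10.6, so F = (-5.058, -9.315). ∠AFZ = 132.5° gives FZ at -166.0° from the x-axis; with |FZ| = 12.7, Z = (-17.38, -12.39). FZ ⟂ ZU, so ZU runs at 104.0°; with |ZU| = 19.1, U = (-22.00, 6.145). ∠ZUR = 148.0° gives UR at 72.00° from the x-axis; with |UR| = 21.3, R = (-15.42, 26.40). ∠URD = 50.5° gives RD at -57.50° from the x-axis; with |RD| = 29.9, D = (0.6460, 1.185). ∠RDL = 77.5° gives DL at -160.0° from the x-axis; with |DL| = 9.7, L = (-8.469, -2.133). Then |AL| = |L − A| = 8.733.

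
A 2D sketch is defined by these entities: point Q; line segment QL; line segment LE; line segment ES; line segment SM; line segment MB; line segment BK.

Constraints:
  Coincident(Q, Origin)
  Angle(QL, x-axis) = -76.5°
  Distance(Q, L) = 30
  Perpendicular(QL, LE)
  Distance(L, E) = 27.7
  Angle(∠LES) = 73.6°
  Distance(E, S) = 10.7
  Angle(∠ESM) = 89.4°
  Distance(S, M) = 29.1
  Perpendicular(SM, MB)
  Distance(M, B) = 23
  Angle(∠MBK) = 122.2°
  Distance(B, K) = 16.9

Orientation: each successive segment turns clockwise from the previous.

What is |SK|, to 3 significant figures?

35.3

Q is at the origin; QL runs at -76.5° with length 30.0, so L = (7.00, -29.2). The perpendicularity gives LE at right angles to QL, so LE runs at -166°; with |LE| = 27.7, E = (-19.9, -35.6). ∠LES = 73.6° gives ES at 87.1° from the x-axis; with |ES| = 10.7, S = (-19.4, -25.0). ∠ESM = 89.4° gives SM at -3.50° from the x-axis; with |SM| = 29.1, M = (9.66, -26.7). SM ⟂ MB, so MB runs at -93.5°; with |MB| = 23.0, B = (8.25, -49.7). ∠MBK = 122.2° gives BK at -151° from the x-axis; with |BK| = 16.9, K = (-6.57, -57.8). Then |SK| = |K − S| = 35.3.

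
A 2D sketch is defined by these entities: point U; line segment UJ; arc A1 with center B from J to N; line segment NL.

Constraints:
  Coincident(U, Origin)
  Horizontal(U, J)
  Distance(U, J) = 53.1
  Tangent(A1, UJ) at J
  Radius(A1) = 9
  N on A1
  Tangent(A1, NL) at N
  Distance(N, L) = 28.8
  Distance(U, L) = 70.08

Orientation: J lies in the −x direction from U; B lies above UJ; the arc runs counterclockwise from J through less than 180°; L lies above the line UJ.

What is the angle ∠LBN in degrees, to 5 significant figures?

72.646°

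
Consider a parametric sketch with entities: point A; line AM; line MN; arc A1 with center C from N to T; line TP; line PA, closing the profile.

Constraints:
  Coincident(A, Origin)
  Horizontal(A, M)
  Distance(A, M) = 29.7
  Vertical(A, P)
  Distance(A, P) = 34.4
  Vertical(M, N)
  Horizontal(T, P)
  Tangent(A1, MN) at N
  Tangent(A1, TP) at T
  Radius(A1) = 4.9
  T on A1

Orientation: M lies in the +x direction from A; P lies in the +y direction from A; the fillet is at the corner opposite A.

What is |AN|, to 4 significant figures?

41.86

A is at the origin; A and M share the same y with |AM| = 29.7 and M on the +x side, so M = (29.70, 0.000). AP is vertical with |AP| = 34.4 and P on the +y side, so P = (0.000, 34.40). The virtual corner opposite A is at (29.70, 34.40). A1 meets MN tangentially, so CN is at right angles to MN and A1 meets TP tangentially, so CT is at right angles to TP, with radius 4.9, so the center C sits 4.9 in from both sides at C = (24.80, 29.50). That places the tangent points at N = (29.70, 29.50) on MN and T = (24.80, 34.40) on TP. Then |AN| = |N − A| = 41.86.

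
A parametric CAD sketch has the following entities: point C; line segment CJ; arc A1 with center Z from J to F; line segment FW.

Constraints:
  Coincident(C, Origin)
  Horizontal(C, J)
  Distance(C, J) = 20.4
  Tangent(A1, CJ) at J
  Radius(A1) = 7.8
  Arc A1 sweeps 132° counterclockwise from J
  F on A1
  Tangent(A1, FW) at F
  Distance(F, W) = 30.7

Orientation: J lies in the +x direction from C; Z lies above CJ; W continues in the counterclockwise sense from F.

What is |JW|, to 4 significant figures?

38.75

On A1, J sits at bearing -90° from Z; a 132° counterclockwise sweep puts F at bearing 42°, so F = Z + 7.8·(cos 42°, sin 42°) = (26.20, 13.02). The tangent condition forces ZF to be normal to FW, so FW runs along (−sin 42°, cos 42°); with |FW| = 30.7, W = (5.654, 35.83). Then |JW| = |W − J| = 38.75.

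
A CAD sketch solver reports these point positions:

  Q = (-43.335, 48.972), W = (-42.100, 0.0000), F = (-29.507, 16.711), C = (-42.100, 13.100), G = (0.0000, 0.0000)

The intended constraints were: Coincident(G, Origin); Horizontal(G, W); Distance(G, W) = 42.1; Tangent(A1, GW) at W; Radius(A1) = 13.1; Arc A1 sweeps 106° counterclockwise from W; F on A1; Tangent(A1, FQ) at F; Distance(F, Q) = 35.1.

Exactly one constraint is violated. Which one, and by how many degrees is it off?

Tangent(A1, FQ) at F — off by 7.20°.

G = (0.00, 0.00) ✓; G.y = 0.00, W.y = 0.00 ✓; |GW| = 42.10 ✓; ∠(CW, WG) = 90.00° ✓; |CW| = 13.10 ✓; bearing(C→F) − bearing(C→W) = 106.0° ✓; |CF| = 13.10 ✓; ∠(CF, FQ) = 82.80° ✗; |FQ| = 35.10 ✓.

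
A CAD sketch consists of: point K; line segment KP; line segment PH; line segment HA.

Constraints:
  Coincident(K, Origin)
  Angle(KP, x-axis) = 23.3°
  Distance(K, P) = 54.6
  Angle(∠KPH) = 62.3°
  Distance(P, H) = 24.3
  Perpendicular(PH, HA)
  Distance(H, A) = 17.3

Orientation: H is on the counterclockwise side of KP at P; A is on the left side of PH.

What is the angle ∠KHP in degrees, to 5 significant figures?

91.280°

K is at the origin; KP runs at 23.3° with length 54.6, so P = 54.6·(cos 23.3°, sin 23.3°) = (50.147, 21.597). ∠KPH = 62.3°, so PH runs at 23.3° + (180° − 62.3°) = 141.00° from the x-axis; with |PH| = 24.3, H = P + 24.3·(cos 141.00°, sin 141.00°) = (31.263, 36.889). Then cos ∠KHP = HK·HP / (|HK||HP|), giving 91.280°.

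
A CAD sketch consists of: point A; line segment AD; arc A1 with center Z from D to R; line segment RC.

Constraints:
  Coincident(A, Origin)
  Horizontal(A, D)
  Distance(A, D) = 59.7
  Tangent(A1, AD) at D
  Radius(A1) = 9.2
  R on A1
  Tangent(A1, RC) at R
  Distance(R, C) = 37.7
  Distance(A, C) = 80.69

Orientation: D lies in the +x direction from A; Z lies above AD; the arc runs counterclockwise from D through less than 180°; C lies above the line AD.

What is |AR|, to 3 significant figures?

69.6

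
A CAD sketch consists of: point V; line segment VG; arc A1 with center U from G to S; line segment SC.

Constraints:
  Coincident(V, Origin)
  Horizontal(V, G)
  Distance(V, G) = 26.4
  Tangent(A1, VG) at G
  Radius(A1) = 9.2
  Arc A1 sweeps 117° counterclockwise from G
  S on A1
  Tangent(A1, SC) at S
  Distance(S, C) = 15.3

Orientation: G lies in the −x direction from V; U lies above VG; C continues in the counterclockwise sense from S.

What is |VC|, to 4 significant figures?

36.90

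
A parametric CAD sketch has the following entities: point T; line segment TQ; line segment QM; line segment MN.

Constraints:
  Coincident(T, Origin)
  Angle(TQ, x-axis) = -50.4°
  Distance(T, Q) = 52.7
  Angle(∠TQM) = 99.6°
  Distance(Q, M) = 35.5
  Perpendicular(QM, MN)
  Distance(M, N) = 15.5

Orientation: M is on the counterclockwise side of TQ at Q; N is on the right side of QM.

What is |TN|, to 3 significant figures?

80.7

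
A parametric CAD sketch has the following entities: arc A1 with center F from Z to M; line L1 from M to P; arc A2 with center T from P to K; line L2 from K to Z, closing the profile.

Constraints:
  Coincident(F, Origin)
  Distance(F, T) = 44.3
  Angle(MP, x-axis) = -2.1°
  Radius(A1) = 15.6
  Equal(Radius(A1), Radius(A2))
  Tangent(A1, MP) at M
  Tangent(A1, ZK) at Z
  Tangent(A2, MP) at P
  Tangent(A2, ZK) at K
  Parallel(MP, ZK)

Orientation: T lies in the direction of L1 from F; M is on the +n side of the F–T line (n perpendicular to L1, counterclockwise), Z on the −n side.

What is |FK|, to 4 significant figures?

46.97

Tangency of A1 to both parallel lines with radius 15.6 puts M and Z at F ± 15.6·n: M = (0.5716, 15.59), Z = (-0.5716, -15.59). Equal radii place P and K the same way about T: P = T + 15.6·n = (44.84, 13.97), K = T − 15.6·n = (43.70, -17.21). Then |FK| = |K − F| = 46.97.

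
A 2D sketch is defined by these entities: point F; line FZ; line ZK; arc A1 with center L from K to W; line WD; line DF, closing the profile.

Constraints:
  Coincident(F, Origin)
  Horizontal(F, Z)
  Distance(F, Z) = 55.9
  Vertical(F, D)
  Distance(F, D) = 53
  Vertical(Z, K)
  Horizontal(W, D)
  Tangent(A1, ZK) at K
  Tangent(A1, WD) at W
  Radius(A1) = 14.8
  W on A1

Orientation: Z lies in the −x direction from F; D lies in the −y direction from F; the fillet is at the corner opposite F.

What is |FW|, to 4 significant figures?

67.07

F is at the origin; FZ is horizontal with |FZ| = 55.9 and Z on the −x side, so Z = (-55.90, 0.000). F and D share the same x with |FD| = 53.0 and D on the −y side, so D = (0.000, -53.00). The virtual corner opposite F is at (-55.90, -53.00). Since A1 is tangent to ZK there, LK ⟂ ZK and A1 meets WD tangentially, so LW is at right angles to WD, with radius 14.8, so the center L sits 14.8 in from both sides at L = (-41.10, -38.20). That places the tangent points at K = (-55.90, -38.20) on ZK and W = (-41.10, -53.00) on WD. Then |FW| = |W − F| = 67.07.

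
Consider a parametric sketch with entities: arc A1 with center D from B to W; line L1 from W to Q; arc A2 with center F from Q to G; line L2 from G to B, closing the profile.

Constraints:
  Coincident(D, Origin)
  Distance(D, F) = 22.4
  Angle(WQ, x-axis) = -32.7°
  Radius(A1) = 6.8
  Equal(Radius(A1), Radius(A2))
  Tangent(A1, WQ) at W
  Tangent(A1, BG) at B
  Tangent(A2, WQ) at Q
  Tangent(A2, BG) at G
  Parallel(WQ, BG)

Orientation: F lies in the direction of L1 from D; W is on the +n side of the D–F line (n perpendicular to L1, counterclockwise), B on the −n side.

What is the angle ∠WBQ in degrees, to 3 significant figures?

58.7°

The slot axis is L1's direction at -32.7°, so u = (cos -32.7°, sin -32.7°) = (0.842, -0.540) and n = (−sin -32.7°, cos -32.7°) = (0.540, 0.842). D is at the origin and F lies 22.4 along u from D, so F = 22.4·u = (18.8, -12.1). Tangency of A1 to both parallel lines with radius 6.8 puts W and B at D ± 6.8·n: W = (3.67, 5.72), B = (-3.67, -5.72). Equal radii place Q and G the same way about F: Q = F + 6.8·n = (22.5, -6.38), G = F − 6.8·n = (15.2, -17.8). Then cos ∠WBQ = BW·BQ / (|BW||BQ|), giving 58.7°.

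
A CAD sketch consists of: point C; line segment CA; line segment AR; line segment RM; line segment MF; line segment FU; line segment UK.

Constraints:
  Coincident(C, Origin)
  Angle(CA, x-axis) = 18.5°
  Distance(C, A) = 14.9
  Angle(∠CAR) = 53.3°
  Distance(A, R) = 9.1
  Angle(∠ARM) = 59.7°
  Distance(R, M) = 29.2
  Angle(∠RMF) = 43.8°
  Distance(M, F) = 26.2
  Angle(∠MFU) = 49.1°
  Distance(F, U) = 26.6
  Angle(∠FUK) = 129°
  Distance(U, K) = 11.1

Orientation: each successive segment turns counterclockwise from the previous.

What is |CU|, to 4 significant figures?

2.963

C is at the origin; CA runs at 18.5° with length 14.9, so A = (14.13, 4.728). ∠CAR = 53.3° gives AR at 145.2° from the x-axis; with |AR| = 9.1, R = (6.658, 9.921). ∠ARM = 59.7° gives RM at -94.50° from the x-axis; with |RM| = 29.2, M = (4.367, -19.19). ∠RMF = 43.8° gives MF at 41.70° from the x-axis; with |MF| = 26.2, F = (23.93, -1.760). ∠MFU = 49.1° gives FU at 172.6° from the x-axis; with |FU| = 26.6, U = (-2.450, 1.666). Then |CU| = |U − C| = 2.963.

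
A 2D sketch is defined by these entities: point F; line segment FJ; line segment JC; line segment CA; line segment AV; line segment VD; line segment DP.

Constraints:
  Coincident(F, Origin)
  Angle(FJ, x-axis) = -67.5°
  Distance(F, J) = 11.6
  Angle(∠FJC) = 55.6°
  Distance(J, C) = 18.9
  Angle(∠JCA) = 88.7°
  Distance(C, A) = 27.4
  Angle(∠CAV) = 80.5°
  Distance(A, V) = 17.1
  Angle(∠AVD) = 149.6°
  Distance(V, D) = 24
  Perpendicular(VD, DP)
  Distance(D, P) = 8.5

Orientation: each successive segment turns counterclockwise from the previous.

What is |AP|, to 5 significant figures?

38.749

F is at the origin; FJ runs at -67.5° with length 11.6, so J = (4.4391, -10.717). ∠FJC = 55.6° gives JC at 56.900° from the x-axis; with |JC| = 18.9, C = (14.760, 5.1159). ∠JCA = 88.7° gives CA at 148.20° from the x-axis; with |CA| = 27.4, A = (-8.5266, 19.554). ∠CAV = 80.5° gives AV at -112.30° from the x-axis; with |AV| = 17.1, V = (-15.015, 3.7334). ∠AVD = 149.6° gives VD at -81.900° from the x-axis; with |VD| = 24.0, D = (-11.634, -20.027). VD is perpendicular to DP, so DP runs at 8.1000°; with |DP| = 8.5, P = (-3.2185, -18.830). Then |AP| = |P − A| = 38.749.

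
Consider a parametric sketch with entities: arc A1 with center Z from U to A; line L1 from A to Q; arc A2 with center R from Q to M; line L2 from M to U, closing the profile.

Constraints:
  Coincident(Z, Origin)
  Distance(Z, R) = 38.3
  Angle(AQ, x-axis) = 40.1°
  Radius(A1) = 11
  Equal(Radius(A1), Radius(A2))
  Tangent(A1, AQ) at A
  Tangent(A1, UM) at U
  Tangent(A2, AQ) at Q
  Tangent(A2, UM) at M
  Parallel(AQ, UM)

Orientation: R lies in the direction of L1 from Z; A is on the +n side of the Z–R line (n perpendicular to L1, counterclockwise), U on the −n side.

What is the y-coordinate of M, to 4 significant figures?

16.26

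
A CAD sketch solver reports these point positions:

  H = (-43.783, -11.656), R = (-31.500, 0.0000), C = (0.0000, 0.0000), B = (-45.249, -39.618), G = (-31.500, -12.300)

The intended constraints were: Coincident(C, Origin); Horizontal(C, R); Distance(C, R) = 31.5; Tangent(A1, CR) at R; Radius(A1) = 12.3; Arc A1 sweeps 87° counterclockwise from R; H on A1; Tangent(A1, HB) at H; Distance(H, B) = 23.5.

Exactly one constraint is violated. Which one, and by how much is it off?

Distance(H, B) = 23.5 — off by 4.50.

C = (0.00, 0.00) ✓; C.y = 0.00, R.y = 0.00 ✓; |CR| = 31.50 ✓; ∠(GR, RC) = 90.00° ✓; |GR| = 12.30 ✓; bearing(G→H) − bearing(G→R) = 87.00° ✓; |GH| = 12.30 ✓; ∠(GH, HB) = 90.00° ✓; |HB| = 28.00 ✗.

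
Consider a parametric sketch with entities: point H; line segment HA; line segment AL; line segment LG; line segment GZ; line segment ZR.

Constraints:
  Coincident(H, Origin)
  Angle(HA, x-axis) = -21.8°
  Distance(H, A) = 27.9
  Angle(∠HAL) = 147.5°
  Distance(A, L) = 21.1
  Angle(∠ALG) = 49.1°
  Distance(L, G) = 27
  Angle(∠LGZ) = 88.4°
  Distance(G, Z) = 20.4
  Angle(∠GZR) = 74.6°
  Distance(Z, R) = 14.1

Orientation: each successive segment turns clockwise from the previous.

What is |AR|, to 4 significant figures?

0.9260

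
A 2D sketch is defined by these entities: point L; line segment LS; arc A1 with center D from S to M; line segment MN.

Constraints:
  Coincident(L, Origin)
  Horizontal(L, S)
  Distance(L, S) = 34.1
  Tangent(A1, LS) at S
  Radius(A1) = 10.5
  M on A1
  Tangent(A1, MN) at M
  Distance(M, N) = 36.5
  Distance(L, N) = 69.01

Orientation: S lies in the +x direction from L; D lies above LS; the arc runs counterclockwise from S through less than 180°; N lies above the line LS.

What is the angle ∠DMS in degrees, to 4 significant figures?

52.94°

L is at the origin; L and S share the same y with |LS| = 34.1 and S on the +x side, so S = (34.10, 0.000). A1 meets LS tangentially, so DS is at right angles to LS, so D = S + (0, 10.5) = (34.10, 10.50). Since DM ⟂ MN (tangency), |DN| = √(10.5² + 36.5²) = 37.98 regardless of where M sits on A1. So N lies on both circle(L, 69.01) and circle(D, 37.98); the above-LS intersection is N = (54.19, 42.73). M is the foot of the tangent from N: M = (44.20, 7.627).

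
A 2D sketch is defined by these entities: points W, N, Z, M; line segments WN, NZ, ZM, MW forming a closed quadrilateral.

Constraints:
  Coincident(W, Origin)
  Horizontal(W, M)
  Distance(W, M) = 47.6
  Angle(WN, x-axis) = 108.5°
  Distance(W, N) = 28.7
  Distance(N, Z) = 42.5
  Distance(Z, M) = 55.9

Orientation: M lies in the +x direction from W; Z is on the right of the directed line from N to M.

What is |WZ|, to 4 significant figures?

16.40

Checks: |NZ| = 42.50 ✓; |ZM| = 55.90 ✓.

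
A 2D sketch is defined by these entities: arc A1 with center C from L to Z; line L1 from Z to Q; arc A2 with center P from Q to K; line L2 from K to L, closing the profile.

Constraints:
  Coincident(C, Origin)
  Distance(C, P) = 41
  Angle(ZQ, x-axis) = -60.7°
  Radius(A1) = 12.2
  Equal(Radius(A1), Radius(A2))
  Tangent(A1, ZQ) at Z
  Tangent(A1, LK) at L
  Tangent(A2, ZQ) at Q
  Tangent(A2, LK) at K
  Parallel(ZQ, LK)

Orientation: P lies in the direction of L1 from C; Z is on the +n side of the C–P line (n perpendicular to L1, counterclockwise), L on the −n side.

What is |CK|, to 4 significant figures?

42.78

Tangency of A1 to both parallel lines with radius 12.2 puts Z and L at C ± 12.2·n: Z = (10.64, 5.970), L = (-10.64, -5.970). Equal radii place Q and K the same way about P: Q = P + 12.2·n = (30.70, -29.78), K = P − 12.2·n = (9.425, -41.73). Then |CK| = |K − C| = 42.78.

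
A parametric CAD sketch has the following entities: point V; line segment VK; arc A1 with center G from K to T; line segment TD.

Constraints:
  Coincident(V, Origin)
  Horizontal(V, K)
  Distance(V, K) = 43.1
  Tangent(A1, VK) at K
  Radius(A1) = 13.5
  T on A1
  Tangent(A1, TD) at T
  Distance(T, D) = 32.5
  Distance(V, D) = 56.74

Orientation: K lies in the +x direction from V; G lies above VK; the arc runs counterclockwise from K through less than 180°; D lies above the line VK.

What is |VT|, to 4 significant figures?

57.79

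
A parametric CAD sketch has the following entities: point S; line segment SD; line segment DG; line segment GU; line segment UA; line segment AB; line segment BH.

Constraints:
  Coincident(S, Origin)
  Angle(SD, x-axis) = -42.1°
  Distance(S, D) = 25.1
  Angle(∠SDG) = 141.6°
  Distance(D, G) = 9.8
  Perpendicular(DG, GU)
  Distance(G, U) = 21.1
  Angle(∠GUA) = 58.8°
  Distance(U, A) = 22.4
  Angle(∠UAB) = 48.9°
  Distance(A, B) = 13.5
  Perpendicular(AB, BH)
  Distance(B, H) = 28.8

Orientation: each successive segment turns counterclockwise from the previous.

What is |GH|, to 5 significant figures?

32.920

∠UAB = 48.9° gives AB at -21.400° from the x-axis; with |AB| = 13.5, B = (22.465, -11.673). The perpendicularity gives BH at right angles to AB, so BH runs at 68.600°; with |BH| = 28.8, H = (32.973, 15.141). Then |GH| = |H − G| = 32.920.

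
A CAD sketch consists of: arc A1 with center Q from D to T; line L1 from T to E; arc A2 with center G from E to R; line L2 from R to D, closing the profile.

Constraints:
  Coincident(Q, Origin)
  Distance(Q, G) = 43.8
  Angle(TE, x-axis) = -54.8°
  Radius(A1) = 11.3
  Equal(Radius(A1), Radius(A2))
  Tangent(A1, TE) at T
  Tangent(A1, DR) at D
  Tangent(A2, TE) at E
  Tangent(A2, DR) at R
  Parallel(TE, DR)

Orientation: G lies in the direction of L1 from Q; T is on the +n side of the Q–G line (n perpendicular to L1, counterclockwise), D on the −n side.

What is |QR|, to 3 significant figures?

45.2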